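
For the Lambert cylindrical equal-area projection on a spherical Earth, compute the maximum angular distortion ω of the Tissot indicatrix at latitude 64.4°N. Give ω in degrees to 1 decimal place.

The Lambert cylindrical equal-area projection is the cylindrical equal-area projection with its standard parallel at the equator (φ₀ = 0). For cylindrical equal-area with standard parallel φ₀, h = cos φ / cos φ₀ and k = cos φ₀ / cos φ, so h·k = 1.
At 64.4°: h = 0.4321, k = 2.314; principal scales a = 2.314, b = 0.4321.
sin(ω/2) = (a − b)/(a + b) = 1.882/2.746 = 0.6853, so ω = 2 arcsin(0.6853) ≈ 86.5°.

86.5°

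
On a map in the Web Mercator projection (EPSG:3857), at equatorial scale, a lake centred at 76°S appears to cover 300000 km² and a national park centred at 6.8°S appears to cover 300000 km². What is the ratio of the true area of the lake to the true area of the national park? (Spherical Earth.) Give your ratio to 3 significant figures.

On Mercator the areal scale is sec²φ, so true area = apparent × cos²φ.
True area of lake: 300000 × cos²(76°) = 300000 × 0.05853 = 17560 km².
True area of national park: 300000 × cos²(6.8°) = 300000 × 0.9860 = 295800 km².
Ratio = 17560 / 295800 ≈ 0.0594.

0.0594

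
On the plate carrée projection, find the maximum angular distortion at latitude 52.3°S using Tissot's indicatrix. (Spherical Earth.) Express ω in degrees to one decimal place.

For the equirectangular projection with φ₀ = 0 (plate carrée), h = 1 along meridians and k = sec φ along parallels.
At 52.3°: h = 1.000, k = 1.635; principal scales a = 1.635, b = 1.000.
sin(ω/2) = (a − b)/(a + b) = 0.6353/2.635 = 0.2411, so ω = 2 arcsin(0.2411) ≈ 27.9°.

27.9°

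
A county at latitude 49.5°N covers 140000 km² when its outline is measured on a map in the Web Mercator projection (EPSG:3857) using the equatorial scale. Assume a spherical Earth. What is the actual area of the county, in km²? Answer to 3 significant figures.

For Mercator, h = k = sec φ (a conformal cylindrical projection has a single point scale, 1/cos φ).
Areal scale = k² = sec²φ = 1/cos²(49.5°) = 1/0.6494² = 2.371.
True area = apparent / (areal scale) = 140000 / 2.371 ≈ 59000 km².

59000 km²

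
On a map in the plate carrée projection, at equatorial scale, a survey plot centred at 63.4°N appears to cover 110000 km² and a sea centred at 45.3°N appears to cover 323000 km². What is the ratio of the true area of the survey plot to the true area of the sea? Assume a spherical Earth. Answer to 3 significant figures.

0.217

On the plate carrée, areal scale = h·k = 1 × sec φ, so true area = apparent × cos φ.
True area of survey plot: 110000 × cos(63.4°) = 110000 × 0.4478 = 49250 km².
True area of sea: 323000 × cos(45.3°) = 323000 × 0.7034 = 227200 km².
Ratio = 49250 / 227200 ≈ 0.217.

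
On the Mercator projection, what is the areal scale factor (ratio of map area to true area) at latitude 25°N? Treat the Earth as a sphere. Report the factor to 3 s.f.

Mercator is conformal, so the point scale is isotropic: h = k = sec φ = 1/cos φ.
Areal scale = k² = sec²φ = 1/cos²(25°) = 1/0.9063² = 1.217.

1.22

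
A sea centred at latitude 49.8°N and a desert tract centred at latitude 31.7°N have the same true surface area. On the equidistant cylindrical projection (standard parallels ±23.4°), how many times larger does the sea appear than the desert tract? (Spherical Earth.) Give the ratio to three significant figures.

In the equirectangular projection with standard parallel φ₀ = 23.4° (x = Rλ cos φ₀, y = Rφ), meridians are true-scale (h = 1) and the parallel scale is k = cos φ₀ / cos φ.
Areal scale at 49.8°: h·k = 1.000 × 1.422 = 1.422.
Areal scale at 31.7°: h·k = 1.000 × 1.079 = 1.079.
Ratio = 1.422/1.079 ≈ 1.32.

1.32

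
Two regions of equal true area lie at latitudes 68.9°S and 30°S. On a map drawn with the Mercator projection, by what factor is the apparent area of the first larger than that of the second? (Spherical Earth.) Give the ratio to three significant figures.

On Mercator, area is exaggerated by sec²φ = 1/cos²φ.
At 68.9°: sec²(68.9°) = 1/0.3600² = 7.716.
At 30°: sec²(30°) = 1/0.8660² = 1.333.
Ratio = 7.716/1.333 = cos²(30°)/cos²(68.9°) ≈ 5.79.

5.79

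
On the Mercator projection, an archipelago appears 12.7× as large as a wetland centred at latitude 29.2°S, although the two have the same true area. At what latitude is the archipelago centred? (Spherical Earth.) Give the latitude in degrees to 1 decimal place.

On Mercator, (apparent₁)/(apparent₂) = sec²φ₁ / sec²φ₂ when true areas are equal.
cos²φ₂ / cos²φ₁ = 12.7  ⇒  cos φ₁ = cos 29.2° / √12.7 = 0.8729/3.564 = 0.2449.
φ₁ = arccos(0.2449) ≈ 75.8°.

75.8°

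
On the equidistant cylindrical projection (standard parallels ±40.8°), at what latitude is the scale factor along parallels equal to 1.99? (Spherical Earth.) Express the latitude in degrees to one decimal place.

67.6°

With standard parallel φ₀ = 40.8°, the equirectangular projection gives x = Rλ cos φ₀, y = Rφ, so h = 1 and k = cos 40.8° / cos φ.
k = cos φ₀ / cos φ = 1.99  ⇒  cos φ = cos 40.8° / 1.99 = 0.3804.
φ = arccos(0.3804) ≈ 67.6°.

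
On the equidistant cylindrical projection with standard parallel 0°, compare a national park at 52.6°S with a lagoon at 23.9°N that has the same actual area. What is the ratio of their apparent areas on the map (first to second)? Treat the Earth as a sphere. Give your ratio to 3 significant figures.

1.51

For the equirectangular projection with φ₀ = 0 (plate carrée), h = 1 along meridians and k = sec φ along parallels.
Areal scale at 52.6°: h·k = 1.000 × 1.646 = 1.646.
Areal scale at 23.9°: h·k = 1.000 × 1.094 = 1.094.
Ratio = 1.646/1.094 ≈ 1.51.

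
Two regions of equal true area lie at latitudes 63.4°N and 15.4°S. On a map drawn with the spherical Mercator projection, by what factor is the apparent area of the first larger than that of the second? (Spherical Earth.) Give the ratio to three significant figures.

Mercator is conformal with k = sec φ, so areal scale = k² = sec²φ.
At 63.4°: sec²(63.4°) = 1/0.4478² = 4.988.
At 15.4°: sec²(15.4°) = 1/0.9641² = 1.076.
Ratio = 4.988/1.076 = cos²(15.4°)/cos²(63.4°) ≈ 4.64.

4.64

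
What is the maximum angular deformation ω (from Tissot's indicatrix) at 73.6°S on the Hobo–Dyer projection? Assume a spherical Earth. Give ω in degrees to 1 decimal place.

Hobo–Dyer is a cylindrical equal-area projection with standard parallels at ±37.5°. For cylindrical equal-area with standard parallel φ₀, h = cos φ / cos φ₀ and k = cos φ₀ / cos φ, so h·k = 1.
At 73.6°: h = 0.3559, k = 2.810; principal scales a = 2.810, b = 0.3559.
sin(ω/2) = (a − b)/(a + b) = 2.454/3.166 = 0.7752, so ω = 2 arcsin(0.7752) ≈ 101.6°.

101.6°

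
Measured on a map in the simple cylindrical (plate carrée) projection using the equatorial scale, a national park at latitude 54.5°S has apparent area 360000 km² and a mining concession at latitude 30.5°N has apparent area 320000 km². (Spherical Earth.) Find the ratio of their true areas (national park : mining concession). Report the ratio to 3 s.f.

0.758

Plate carrée has h = 1 and k = sec φ, giving areal scale sec φ; true area = (apparent area) · cos φ.
True area of national park: 360000 × cos(54.5°) = 360000 × 0.5807 = 209100 km².
True area of mining concession: 320000 × cos(30.5°) = 320000 × 0.8616 = 275700 km².
Ratio = 209100 / 275700 ≈ 0.758.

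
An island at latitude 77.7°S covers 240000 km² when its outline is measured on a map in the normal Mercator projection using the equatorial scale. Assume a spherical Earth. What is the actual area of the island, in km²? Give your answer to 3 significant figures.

10900 km²

For Mercator, h = k = sec φ (a conformal cylindrical projection has a single point scale, 1/cos φ).
Areal scale = k² = sec²φ = 1/cos²(77.7°) = 1/0.2130² = 22.04.
True area = apparent / (areal scale) = 240000 / 22.04 ≈ 10900 km².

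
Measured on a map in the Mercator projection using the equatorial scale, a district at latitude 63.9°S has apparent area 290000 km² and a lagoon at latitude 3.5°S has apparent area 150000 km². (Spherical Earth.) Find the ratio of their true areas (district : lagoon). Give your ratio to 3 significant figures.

Since Mercator area scale is 1/cos²φ, the true area equals the apparent area multiplied by cos²φ.
True area of district: 290000 × cos²(63.9°) = 290000 × 0.1935 = 56130 km².
True area of lagoon: 150000 × cos²(3.5°) = 150000 × 0.9963 = 149400 km².
Ratio = 56130 / 149400 ≈ 0.376.

0.376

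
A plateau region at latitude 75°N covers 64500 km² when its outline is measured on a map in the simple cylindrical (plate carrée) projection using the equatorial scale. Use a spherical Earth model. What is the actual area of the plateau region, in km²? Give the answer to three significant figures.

Plate carrée maps x = Rλ, y = Rφ. The meridian scale is h = 1 and the parallel scale is k = 1/cos φ = sec φ.
Areal scale = h·k = 1 × sec φ; at 75°, h = 1.000, k = 3.864, so h·k = 3.864.
True area = apparent / (areal scale) = 64500 / 3.864 ≈ 16700 km².

16700 km²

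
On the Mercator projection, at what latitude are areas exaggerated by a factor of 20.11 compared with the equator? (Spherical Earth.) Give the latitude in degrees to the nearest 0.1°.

77.1°

Mercator areal scale is sec²φ.
sec²φ = 20.11  ⇒  cos²φ = 0.04973  ⇒  cos φ = 0.2230.
φ = arccos(0.2230) ≈ 77.1°.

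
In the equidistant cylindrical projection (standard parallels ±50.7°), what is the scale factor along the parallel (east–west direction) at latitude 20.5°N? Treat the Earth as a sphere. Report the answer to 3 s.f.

0.676

The equidistant cylindrical projection with φ₀ = 50.7° has h = 1 (meridians true) and k = cos φ₀ / cos φ along parallels.
k = cos 50.7° / cos 20.5° = 0.6334/0.9367 = 0.6762.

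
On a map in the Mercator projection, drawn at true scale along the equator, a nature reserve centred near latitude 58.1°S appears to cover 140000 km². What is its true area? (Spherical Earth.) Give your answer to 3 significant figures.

The Mercator projection is conformal; its linear scale factor is the same in every direction and equals sec φ = 1/cos φ.
Areal scale = k² = sec²φ = 1/cos²(58.1°) = 1/0.5284² = 3.581.
True area = apparent / (areal scale) = 140000 / 3.581 ≈ 39100 km².

39100 km²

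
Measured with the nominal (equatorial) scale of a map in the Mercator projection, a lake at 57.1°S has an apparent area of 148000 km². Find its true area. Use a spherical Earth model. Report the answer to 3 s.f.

Mercator is conformal, so the point scale is isotropic: h = k = sec φ = 1/cos φ.
Areal scale = k² = sec²φ = 1/cos²(57.1°) = 1/0.5432² = 3.389.
True area = apparent / (areal scale) = 148000 / 3.389 ≈ 43700 km².

43700 km²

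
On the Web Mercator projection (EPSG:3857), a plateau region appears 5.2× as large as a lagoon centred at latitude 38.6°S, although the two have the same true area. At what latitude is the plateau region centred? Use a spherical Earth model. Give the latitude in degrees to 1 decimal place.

70.0°

Mercator areal scale is sec²φ, so apparent-area ratio = sec²φ₁ / sec²φ₂ = cos²φ₂ / cos²φ₁.
cos²φ₂ / cos²φ₁ = 5.2  ⇒  cos φ₁ = cos 38.6° / √5.2 = 0.7815/2.280 = 0.3427.
φ₁ = arccos(0.3427) ≈ 70.0°.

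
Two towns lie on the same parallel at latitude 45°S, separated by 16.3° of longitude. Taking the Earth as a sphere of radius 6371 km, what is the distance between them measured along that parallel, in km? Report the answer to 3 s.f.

Arc length along a parallel = R cos φ · Δλ (with Δλ in radians).
= 6371 × cos 45° × (16.3° × π/180) = 6371 × 0.7071 × 0.2845 ≈ 1280 km.

1280 km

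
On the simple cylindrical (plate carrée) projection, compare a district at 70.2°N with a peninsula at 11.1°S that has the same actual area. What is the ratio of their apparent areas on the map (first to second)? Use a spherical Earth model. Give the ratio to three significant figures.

2.90

For the equirectangular projection with φ₀ = 0 (plate carrée), h = 1 along meridians and k = sec φ along parallels.
Areal scale at 70.2°: h·k = 1.000 × 2.952 = 2.952.
Areal scale at 11.1°: h·k = 1.000 × 1.019 = 1.019.
Ratio = 2.952/1.019 ≈ 2.90.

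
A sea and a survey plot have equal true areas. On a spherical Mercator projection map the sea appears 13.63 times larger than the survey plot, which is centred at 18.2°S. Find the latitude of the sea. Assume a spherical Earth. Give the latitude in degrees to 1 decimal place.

75.1°

For equal true areas on Mercator, apparent areas scale as sec²φ, so the ratio is cos²φ₂ / cos²φ₁.
cos²φ₂ / cos²φ₁ = 13.63  ⇒  cos φ₁ = cos 18.2° / √13.63 = 0.9500/3.692 = 0.2573.
φ₁ = arccos(0.2573) ≈ 75.1°.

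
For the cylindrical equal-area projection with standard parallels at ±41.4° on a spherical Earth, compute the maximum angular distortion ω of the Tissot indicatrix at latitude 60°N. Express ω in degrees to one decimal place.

45.3°

A cylindrical equal-area projection with standard parallel φ₀ has meridian scale h = cos φ / cos φ₀ and parallel scale k = cos φ₀ / cos φ (so areas are preserved, h·k = 1).
At 60°: h = 0.6666, k = 1.500; principal scales a = 1.500, b = 0.6666.
sin(ω/2) = (a − b)/(a + b) = 0.8337/2.167 = 0.3847, so ω = 2 arcsin(0.3847) ≈ 45.3°.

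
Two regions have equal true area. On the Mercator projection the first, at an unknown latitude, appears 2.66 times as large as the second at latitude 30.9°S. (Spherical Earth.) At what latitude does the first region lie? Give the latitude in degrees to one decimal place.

58.3°

On Mercator, (apparent₁)/(apparent₂) = sec²φ₁ / sec²φ₂ when true areas are equal.
cos²φ₂ / cos²φ₁ = 2.66  ⇒  cos φ₁ = cos 30.9° / √2.66 = 0.8581/1.631 = 0.5261.
φ₁ = arccos(0.5261) ≈ 58.3°.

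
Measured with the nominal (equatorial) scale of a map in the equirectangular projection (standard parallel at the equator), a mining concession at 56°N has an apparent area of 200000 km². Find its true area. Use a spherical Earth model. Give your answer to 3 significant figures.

112000 km²

For the equirectangular projection with φ₀ = 0 (plate carrée), h = 1 along meridians and k = sec φ along parallels.
Areal scale = h·k = 1 × sec φ; at 56°, h = 1.000, k = 1.788, so h·k = 1.788.
True area = apparent / (areal scale) = 200000 / 1.788 ≈ 112000 km².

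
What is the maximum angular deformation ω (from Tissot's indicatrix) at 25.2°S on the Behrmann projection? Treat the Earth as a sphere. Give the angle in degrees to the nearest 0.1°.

The Behrmann projection is cylindrical equal-area with φ₀ = 30°. A cylindrical equal-area projection with standard parallel φ₀ has meridian scale h = cos φ / cos φ₀ and parallel scale k = cos φ₀ / cos φ (so areas are preserved, h·k = 1).
At 25.2°: h = 1.045, k = 0.9571; principal scales a = 1.045, b = 0.9571.
sin(ω/2) = (a − b)/(a + b) = 0.08769/2.002 = 0.04380, so ω = 2 arcsin(0.04380) ≈ 5.0°.

5.0°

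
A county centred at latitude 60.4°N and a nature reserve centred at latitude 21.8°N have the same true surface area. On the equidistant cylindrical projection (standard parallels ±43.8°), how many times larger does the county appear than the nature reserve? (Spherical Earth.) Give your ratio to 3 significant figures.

1.88

The equidistant cylindrical projection with φ₀ = 43.8° has h = 1 (meridians true) and k = cos φ₀ / cos φ along parallels.
Areal scale at 60.4°: h·k = 1.000 × 1.461 = 1.461.
Areal scale at 21.8°: h·k = 1.000 × 0.7774 = 0.7774.
Ratio = 1.461/0.7774 ≈ 1.88.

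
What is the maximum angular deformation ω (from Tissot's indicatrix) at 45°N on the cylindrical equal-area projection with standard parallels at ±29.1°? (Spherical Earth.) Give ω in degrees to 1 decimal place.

24.1°

A cylindrical equal-area projection with standard parallel φ₀ has meridian scale h = cos φ / cos φ₀ and parallel scale k = cos φ₀ / cos φ (so areas are preserved, h·k = 1).
At 45°: h = 0.8093, k = 1.236; principal scales a = 1.236, b = 0.8093.
sin(ω/2) = (a − b)/(a + b) = 0.4264/2.045 = 0.2085, so ω = 2 arcsin(0.2085) ≈ 24.1°.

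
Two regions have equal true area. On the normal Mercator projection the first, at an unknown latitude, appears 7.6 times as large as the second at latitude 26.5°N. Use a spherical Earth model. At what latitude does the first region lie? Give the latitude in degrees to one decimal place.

Mercator areal scale is sec²φ, so apparent-area ratio = sec²φ₁ / sec²φ₂ = cos²φ₂ / cos²φ₁.
cos²φ₂ / cos²φ₁ = 7.6  ⇒  cos φ₁ = cos 26.5° / √7.6 = 0.8949/2.757 = 0.3246.
φ₁ = arccos(0.3246) ≈ 71.1°.

71.1°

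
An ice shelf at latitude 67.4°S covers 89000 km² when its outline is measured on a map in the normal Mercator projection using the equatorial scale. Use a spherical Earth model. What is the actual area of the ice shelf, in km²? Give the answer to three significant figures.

13100 km²

The Mercator projection is conformal; its linear scale factor is the same in every direction and equals sec φ = 1/cos φ.
Areal scale = k² = sec²φ = 1/cos²(67.4°) = 1/0.3843² = 6.771.
True area = apparent / (areal scale) = 89000 / 6.771 ≈ 13100 km².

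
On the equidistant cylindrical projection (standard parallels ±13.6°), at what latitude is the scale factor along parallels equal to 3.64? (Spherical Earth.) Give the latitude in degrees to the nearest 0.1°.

In the equirectangular projection with standard parallel φ₀ = 13.6° (x = Rλ cos φ₀, y = Rφ), meridians are true-scale (h = 1) and the parallel scale is k = cos φ₀ / cos φ.
k = cos φ₀ / cos φ = 3.64  ⇒  cos φ = cos 13.6° / 3.64 = 0.2670.
φ = arccos(0.2670) ≈ 74.5°.

74.5°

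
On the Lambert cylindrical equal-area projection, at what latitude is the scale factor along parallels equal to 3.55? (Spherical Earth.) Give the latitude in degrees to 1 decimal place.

The Lambert cylindrical equal-area projection is the cylindrical equal-area projection with its standard parallel at the equator (φ₀ = 0). A cylindrical equal-area projection with standard parallel φ₀ has meridian scale h = cos φ / cos φ₀ and parallel scale k = cos φ₀ / cos φ (so areas are preserved, h·k = 1).
k = cos φ₀ / cos φ = 3.55  ⇒  cos φ = cos 0° / 3.55 = 0.2817.
φ = arccos(0.2817) ≈ 73.6°.

73.6°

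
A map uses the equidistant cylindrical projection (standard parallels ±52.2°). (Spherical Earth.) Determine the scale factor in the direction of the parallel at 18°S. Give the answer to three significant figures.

In the equirectangular projection with standard parallel φ₀ = 52.2° (x = Rλ cos φ₀, y = Rφ), meridians are true-scale (h = 1) and the parallel scale is k = cos φ₀ / cos φ.
k = cos 52.2° / cos 18° = 0.6129/0.9511 = 0.6444.

0.644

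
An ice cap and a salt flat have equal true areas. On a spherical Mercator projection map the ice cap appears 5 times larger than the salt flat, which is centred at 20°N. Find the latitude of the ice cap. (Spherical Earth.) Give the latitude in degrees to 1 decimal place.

65.2°

Mercator areal scale is sec²φ, so apparent-area ratio = sec²φ₁ / sec²φ₂ = cos²φ₂ / cos²φ₁.
cos²φ₂ / cos²φ₁ = 5  ⇒  cos φ₁ = cos 20° / √5 = 0.9397/2.236 = 0.4202.
φ₁ = arccos(0.4202) ≈ 65.2°.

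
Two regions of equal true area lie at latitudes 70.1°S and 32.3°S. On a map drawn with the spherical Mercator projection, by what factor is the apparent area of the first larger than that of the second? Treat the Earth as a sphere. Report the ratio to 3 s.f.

6.17

Mercator is conformal with k = sec φ, so areal scale = k² = sec²φ.
At 70.1°: sec²(70.1°) = 1/0.3404² = 8.631.
At 32.3°: sec²(32.3°) = 1/0.8453² = 1.400.
Ratio = 8.631/1.400 = cos²(32.3°)/cos²(70.1°) ≈ 6.17.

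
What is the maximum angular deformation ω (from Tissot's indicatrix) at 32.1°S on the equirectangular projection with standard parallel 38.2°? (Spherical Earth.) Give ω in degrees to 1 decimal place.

In the equirectangular projection with standard parallel φ₀ = 38.2° (x = Rλ cos φ₀, y = Rφ), meridians are true-scale (h = 1) and the parallel scale is k = cos φ₀ / cos φ.
At 32.1°: h = 1.000, k = 0.9277; principal scales a = 1.000, b = 0.9277.
sin(ω/2) = (a − b)/(a + b) = 0.07232/1.928 = 0.03752, so ω = 2 arcsin(0.03752) ≈ 4.3°.

4.3°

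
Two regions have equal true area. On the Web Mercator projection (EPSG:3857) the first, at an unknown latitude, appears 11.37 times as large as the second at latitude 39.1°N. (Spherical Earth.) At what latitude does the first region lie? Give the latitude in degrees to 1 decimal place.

For equal true areas on Mercator, apparent areas scale as sec²φ, so the ratio is cos²φ₂ / cos²φ₁.
cos²φ₂ / cos²φ₁ = 11.37  ⇒  cos φ₁ = cos 39.1° / √11.37 = 0.7760/3.372 = 0.2301.
φ₁ = arccos(0.2301) ≈ 76.7°.

76.7°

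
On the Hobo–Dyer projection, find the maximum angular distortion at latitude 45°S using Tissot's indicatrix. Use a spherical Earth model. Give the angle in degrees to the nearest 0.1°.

13.2°

The Hobo–Dyer projection is cylindrical equal-area with φ₀ = 37.5°. Cylindrical equal-area (φ₀ = 37.5°): h = cos φ / cos 37.5° along meridians, k = cos 37.5° / cos φ along parallels; h·k = 1.
At 45°: h = 0.8913, k = 1.122; principal scales a = 1.122, b = 0.8913.
sin(ω/2) = (a − b)/(a + b) = 0.2307/2.013 = 0.1146, so ω = 2 arcsin(0.1146) ≈ 13.2°.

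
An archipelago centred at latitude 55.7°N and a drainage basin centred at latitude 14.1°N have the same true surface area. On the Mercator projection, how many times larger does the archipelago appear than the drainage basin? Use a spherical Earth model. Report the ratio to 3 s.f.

Mercator is conformal with k = sec φ, so areal scale = k² = sec²φ.
At 55.7°: sec²(55.7°) = 1/0.5635² = 3.149.
At 14.1°: sec²(14.1°) = 1/0.9699² = 1.063.
Ratio = 3.149/1.063 = cos²(14.1°)/cos²(55.7°) ≈ 2.96.

2.96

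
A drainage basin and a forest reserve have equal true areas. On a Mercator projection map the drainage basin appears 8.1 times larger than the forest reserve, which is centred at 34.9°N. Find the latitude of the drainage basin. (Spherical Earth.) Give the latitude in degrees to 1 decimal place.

73.3°

Mercator areal scale is sec²φ, so apparent-area ratio = sec²φ₁ / sec²φ₂ = cos²φ₂ / cos²φ₁.
cos²φ₂ / cos²φ₁ = 8.1  ⇒  cos φ₁ = cos 34.9° / √8.1 = 0.8202/2.846 = 0.2882.
φ₁ = arccos(0.2882) ≈ 73.3°.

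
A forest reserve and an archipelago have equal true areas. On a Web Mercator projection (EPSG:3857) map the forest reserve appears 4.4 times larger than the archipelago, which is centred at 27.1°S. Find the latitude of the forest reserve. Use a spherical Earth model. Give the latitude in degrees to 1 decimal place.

For equal true areas on Mercator, apparent areas scale as sec²φ, so the ratio is cos²φ₂ / cos²φ₁.
cos²φ₂ / cos²φ₁ = 4.4  ⇒  cos φ₁ = cos 27.1° / √4.4 = 0.8902/2.098 = 0.4244.
φ₁ = arccos(0.4244) ≈ 64.9°.

64.9°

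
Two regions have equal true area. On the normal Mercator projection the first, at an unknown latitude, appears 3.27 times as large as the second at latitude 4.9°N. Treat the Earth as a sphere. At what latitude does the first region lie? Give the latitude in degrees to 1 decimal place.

For equal true areas on Mercator, apparent areas scale as sec²φ, so the ratio is cos²φ₂ / cos²φ₁.
cos²φ₂ / cos²φ₁ = 3.27  ⇒  cos φ₁ = cos 4.9° / √3.27 = 0.9963/1.808 = 0.5510.
φ₁ = arccos(0.5510) ≈ 56.6°.

56.6°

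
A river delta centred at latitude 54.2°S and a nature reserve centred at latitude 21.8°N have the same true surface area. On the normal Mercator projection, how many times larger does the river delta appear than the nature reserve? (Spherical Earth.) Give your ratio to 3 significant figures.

2.52

Mercator areal scale is sec²φ.
At 54.2°: sec²(54.2°) = 1/0.5850² = 2.922.
At 21.8°: sec²(21.8°) = 1/0.9285² = 1.160.
Ratio = 2.922/1.160 = cos²(21.8°)/cos²(54.2°) ≈ 2.52.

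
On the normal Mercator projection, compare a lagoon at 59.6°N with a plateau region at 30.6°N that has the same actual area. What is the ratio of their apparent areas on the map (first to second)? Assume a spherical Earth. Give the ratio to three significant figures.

Mercator is conformal with k = sec φ, so areal scale = k² = sec²φ.
At 59.6°: sec²(59.6°) = 1/0.5060² = 3.905.
At 30.6°: sec²(30.6°) = 1/0.8607² = 1.350.
Ratio = 3.905/1.350 = cos²(30.6°)/cos²(59.6°) ≈ 2.89.

2.89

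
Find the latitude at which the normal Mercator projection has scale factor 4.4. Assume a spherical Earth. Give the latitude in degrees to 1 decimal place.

Mercator scale is k = sec φ = 1/cos φ.
1/cos φ = 4.4  ⇒  cos φ = 0.2273  ⇒  φ = arccos(0.2273) ≈ 76.9°.

76.9°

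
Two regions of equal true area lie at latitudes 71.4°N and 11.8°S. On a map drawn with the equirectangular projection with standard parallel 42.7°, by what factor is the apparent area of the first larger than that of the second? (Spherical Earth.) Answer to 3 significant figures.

In the equirectangular projection with standard parallel φ₀ = 42.7° (x = Rλ cos φ₀, y = Rφ), meridians are true-scale (h = 1) and the parallel scale is k = cos φ₀ / cos φ.
Areal scale at 71.4°: h·k = 1.000 × 2.304 = 2.304.
Areal scale at 11.8°: h·k = 1.000 × 0.7508 = 0.7508.
Ratio = 2.304/0.7508 ≈ 3.07.

3.07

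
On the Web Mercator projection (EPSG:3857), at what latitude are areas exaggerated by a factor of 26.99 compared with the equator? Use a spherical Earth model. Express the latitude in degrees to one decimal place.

78.9°

Mercator areal scale is sec²φ.
sec²φ = 26.99  ⇒  cos²φ = 0.03705  ⇒  cos φ = 0.1925.
φ = arccos(0.1925) ≈ 78.9°.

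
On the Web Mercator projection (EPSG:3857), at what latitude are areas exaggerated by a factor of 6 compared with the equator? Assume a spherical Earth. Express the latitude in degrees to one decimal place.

65.9°

Mercator areal scale is sec²φ.
sec²φ = 6  ⇒  cos²φ = 0.1667  ⇒  cos φ = 0.4082.
φ = arccos(0.4082) ≈ 65.9°.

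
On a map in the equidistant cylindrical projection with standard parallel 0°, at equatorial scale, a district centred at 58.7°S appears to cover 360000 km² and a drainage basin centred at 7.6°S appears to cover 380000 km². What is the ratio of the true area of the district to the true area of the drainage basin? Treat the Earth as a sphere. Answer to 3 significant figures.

0.497

On the plate carrée, areal scale = h·k = 1 × sec φ, so true area = apparent × cos φ.
True area of district: 360000 × cos(58.7°) = 360000 × 0.5195 = 187000 km².
True area of drainage basin: 380000 × cos(7.6°) = 380000 × 0.9912 = 376700 km².
Ratio = 187000 / 376700 ≈ 0.497.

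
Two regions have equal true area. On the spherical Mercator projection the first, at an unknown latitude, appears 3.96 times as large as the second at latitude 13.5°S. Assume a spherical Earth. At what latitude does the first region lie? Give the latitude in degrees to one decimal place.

Mercator areal scale is sec²φ, so apparent-area ratio = sec²φ₁ / sec²φ₂ = cos²φ₂ / cos²φ₁.
cos²φ₂ / cos²φ₁ = 3.96  ⇒  cos φ₁ = cos 13.5° / √3.96 = 0.9724/1.990 = 0.4886.
φ₁ = arccos(0.4886) ≈ 60.7°.

60.7°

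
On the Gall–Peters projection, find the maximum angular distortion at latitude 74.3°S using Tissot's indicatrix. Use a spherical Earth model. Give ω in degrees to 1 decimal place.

Gall–Peters is a cylindrical equal-area projection with standard parallels at ±45°. A cylindrical equal-area projection with standard parallel φ₀ has meridian scale h = cos φ / cos φ₀ and parallel scale k = cos φ₀ / cos φ (so areas are preserved, h·k = 1).
At 74.3°: h = 0.3827, k = 2.613; principal scales a = 2.613, b = 0.3827.
sin(ω/2) = (a − b)/(a + b) = 2.230/2.996 = 0.7445, so ω = 2 arcsin(0.7445) ≈ 96.2°.

96.2°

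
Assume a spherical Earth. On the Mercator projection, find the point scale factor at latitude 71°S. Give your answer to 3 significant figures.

Mercator is conformal, so the point scale is isotropic: h = k = sec φ = 1/cos φ.
k = 1/cos 71° = 1/0.3256 = 3.072.

3.07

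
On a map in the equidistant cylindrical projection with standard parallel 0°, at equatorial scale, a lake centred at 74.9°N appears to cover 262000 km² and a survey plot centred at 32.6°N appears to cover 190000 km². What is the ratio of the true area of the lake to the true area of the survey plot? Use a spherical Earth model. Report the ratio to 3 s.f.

Plate carrée has h = 1 and k = sec φ, giving areal scale sec φ; true area = (apparent area) · cos φ.
True area of lake: 262000 × cos(74.9°) = 262000 × 0.2605 = 68250 km².
True area of survey plot: 190000 × cos(32.6°) = 190000 × 0.8425 = 160100 km².
Ratio = 68250 / 160100 ≈ 0.426.

0.426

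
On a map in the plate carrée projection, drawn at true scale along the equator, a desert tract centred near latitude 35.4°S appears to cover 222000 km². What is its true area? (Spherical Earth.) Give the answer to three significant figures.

In the plate carrée (x = Rλ, y = Rφ), meridians are true-scale (h = 1) and parallels are stretched by k = sec φ.
Areal scale = h·k = 1 × sec φ; at 35.4°, h = 1.000, k = 1.227, so h·k = 1.227.
True area = apparent / (areal scale) = 222000 / 1.227 ≈ 181000 km².

181000 km²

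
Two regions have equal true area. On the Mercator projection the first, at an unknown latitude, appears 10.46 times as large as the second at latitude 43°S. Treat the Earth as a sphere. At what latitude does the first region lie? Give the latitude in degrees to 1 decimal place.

76.9°

Mercator areal scale is sec²φ, so apparent-area ratio = sec²φ₁ / sec²φ₂ = cos²φ₂ / cos²φ₁.
cos²φ₂ / cos²φ₁ = 10.46  ⇒  cos φ₁ = cos 43° / √10.46 = 0.7314/3.234 = 0.2261.
φ₁ = arccos(0.2261) ≈ 76.9°.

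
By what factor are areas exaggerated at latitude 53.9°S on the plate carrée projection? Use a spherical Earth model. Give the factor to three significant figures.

In the plate carrée (x = Rλ, y = Rφ), meridians are true-scale (h = 1) and parallels are stretched by k = sec φ.
Areal scale = h·k = 1 × sec φ; at 53.9°, h = 1.000, k = 1.697, so h·k = 1.697.

1.70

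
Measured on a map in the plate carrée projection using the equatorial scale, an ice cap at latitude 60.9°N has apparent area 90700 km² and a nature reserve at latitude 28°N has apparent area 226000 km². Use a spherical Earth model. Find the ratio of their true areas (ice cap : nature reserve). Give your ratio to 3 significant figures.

0.221

On the plate carrée, areal scale = h·k = 1 × sec φ, so true area = apparent × cos φ.
True area of ice cap: 90700 × cos(60.9°) = 90700 × 0.4863 = 44110 km².
True area of nature reserve: 226000 × cos(28°) = 226000 × 0.8829 = 199500 km².
Ratio = 44110 / 199500 ≈ 0.221.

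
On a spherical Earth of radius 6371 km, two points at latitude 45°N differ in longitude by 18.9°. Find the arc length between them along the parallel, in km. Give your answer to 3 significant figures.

Arc length along a parallel = R cos φ · Δλ (with Δλ in radians).
= 6371 × cos 45° × (18.9° × π/180) = 6371 × 0.7071 × 0.3299 ≈ 1490 km.

1490 km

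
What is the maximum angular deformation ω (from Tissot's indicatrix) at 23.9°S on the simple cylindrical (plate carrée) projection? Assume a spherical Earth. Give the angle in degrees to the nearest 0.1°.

5.1°

Plate carrée maps x = Rλ, y = Rφ. The meridian scale is h = 1 and the parallel scale is k = 1/cos φ = sec φ.
At 23.9°: h = 1.000, k = 1.094; principal scales a = 1.094, b = 1.000.
sin(ω/2) = (a − b)/(a + b) = 0.09379/2.094 = 0.04479, so ω = 2 arcsin(0.04479) ≈ 5.1°.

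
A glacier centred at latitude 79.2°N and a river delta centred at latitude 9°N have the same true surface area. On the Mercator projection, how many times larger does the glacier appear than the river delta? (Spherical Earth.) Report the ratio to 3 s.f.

Mercator is conformal with k = sec φ, so areal scale = k² = sec²φ.
At 79.2°: sec²(79.2°) = 1/0.1874² = 28.48.
At 9°: sec²(9°) = 1/0.9877² = 1.025.
Ratio = 28.48/1.025 = cos²(9°)/cos²(79.2°) ≈ 27.8.

27.8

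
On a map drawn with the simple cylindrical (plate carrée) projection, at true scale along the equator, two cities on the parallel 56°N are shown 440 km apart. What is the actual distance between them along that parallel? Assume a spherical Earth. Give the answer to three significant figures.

246 km

For the equirectangular projection with φ₀ = 0 (plate carrée), h = 1 along meridians and k = sec φ along parallels.
Along the parallel at 56°, map distances are exaggerated by k = sec 56° = 1.788.
True distance = 440 / 1.788 = 440 × cos 56° ≈ 246 km.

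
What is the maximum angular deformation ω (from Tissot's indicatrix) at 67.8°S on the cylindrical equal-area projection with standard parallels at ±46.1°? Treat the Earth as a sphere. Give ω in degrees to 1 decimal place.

For cylindrical equal-area with standard parallel φ₀, h = cos φ / cos φ₀ and k = cos φ₀ / cos φ, so h·k = 1.
At 67.8°: h = 0.5449, k = 1.835; principal scales a = 1.835, b = 0.5449.
sin(ω/2) = (a − b)/(a + b) = 1.290/2.380 = 0.5421, so ω = 2 arcsin(0.5421) ≈ 65.7°.

65.7°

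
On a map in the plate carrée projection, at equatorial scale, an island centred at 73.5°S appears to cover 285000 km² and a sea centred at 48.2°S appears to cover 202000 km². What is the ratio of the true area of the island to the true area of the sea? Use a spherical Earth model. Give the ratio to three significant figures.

0.601

On the plate carrée, areal scale = h·k = 1 × sec φ, so true area = apparent × cos φ.
True area of island: 285000 × cos(73.5°) = 285000 × 0.2840 = 80940 km².
True area of sea: 202000 × cos(48.2°) = 202000 × 0.6665 = 134600 km².
Ratio = 80940 / 134600 ≈ 0.601.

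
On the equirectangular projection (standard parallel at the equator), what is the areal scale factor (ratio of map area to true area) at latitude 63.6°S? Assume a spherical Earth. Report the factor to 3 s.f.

2.25

In the plate carrée (x = Rλ, y = Rφ), meridians are true-scale (h = 1) and parallels are stretched by k = sec φ.
Areal scale = h·k = 1 × sec φ; at 63.6°, h = 1.000, k = 2.249, so h·k = 2.249.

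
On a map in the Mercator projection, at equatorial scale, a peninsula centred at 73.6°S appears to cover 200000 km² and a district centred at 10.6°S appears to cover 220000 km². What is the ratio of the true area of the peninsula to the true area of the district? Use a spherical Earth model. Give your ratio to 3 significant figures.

On Mercator the areal scale is sec²φ, so true area = apparent × cos²φ.
True area of peninsula: 200000 × cos²(73.6°) = 200000 × 0.07972 = 15940 km².
True area of district: 220000 × cos²(10.6°) = 220000 × 0.9662 = 212600 km².
Ratio = 15940 / 212600 ≈ 0.0750.

0.0750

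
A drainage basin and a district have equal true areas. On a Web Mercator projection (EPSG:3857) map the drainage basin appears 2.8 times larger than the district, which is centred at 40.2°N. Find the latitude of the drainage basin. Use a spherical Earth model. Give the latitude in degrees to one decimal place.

62.8°

On Mercator, (apparent₁)/(apparent₂) = sec²φ₁ / sec²φ₂ when true areas are equal.
cos²φ₂ / cos²φ₁ = 2.8  ⇒  cos φ₁ = cos 40.2° / √2.8 = 0.7638/1.673 = 0.4565.
φ₁ = arccos(0.4565) ≈ 62.8°.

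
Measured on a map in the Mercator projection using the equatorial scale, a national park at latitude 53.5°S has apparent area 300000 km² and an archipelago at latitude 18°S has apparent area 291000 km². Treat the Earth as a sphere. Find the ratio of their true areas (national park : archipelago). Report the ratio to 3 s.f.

0.403

On Mercator the areal scale is sec²φ, so true area = apparent × cos²φ.
True area of national park: 300000 × cos²(53.5°) = 300000 × 0.3538 = 106100 km².
True area of archipelago: 291000 × cos²(18°) = 291000 × 0.9045 = 263200 km².
Ratio = 106100 / 263200 ≈ 0.403.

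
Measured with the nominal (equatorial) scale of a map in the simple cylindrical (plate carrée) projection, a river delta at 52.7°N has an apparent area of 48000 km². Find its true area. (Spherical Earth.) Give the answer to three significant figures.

Plate carrée maps x = Rλ, y = Rφ. The meridian scale is h = 1 and the parallel scale is k = 1/cos φ = sec φ.
Areal scale = h·k = 1 × sec φ; at 52.7°, h = 1.000, k = 1.650, so h·k = 1.650.
True area = apparent / (areal scale) = 48000 / 1.650 ≈ 29100 km².

29100 km²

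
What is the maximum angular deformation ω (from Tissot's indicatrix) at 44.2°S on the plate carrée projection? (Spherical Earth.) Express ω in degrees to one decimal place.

For the equirectangular projection with φ₀ = 0 (plate carrée), h = 1 along meridians and k = sec φ along parallels.
At 44.2°: h = 1.000, k = 1.395; principal scales a = 1.395, b = 1.000.
sin(ω/2) = (a − b)/(a + b) = 0.3949/2.395 = 0.1649, so ω = 2 arcsin(0.1649) ≈ 19.0°.

19.0°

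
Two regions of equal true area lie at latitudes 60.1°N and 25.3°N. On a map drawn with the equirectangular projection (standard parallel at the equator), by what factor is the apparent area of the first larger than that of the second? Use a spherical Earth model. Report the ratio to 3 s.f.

1.81

For the equirectangular projection with φ₀ = 0 (plate carrée), h = 1 along meridians and k = sec φ along parallels.
Areal scale at 60.1°: h·k = 1.000 × 2.006 = 2.006.
Areal scale at 25.3°: h·k = 1.000 × 1.106 = 1.106.
Ratio = 2.006/1.106 ≈ 1.81.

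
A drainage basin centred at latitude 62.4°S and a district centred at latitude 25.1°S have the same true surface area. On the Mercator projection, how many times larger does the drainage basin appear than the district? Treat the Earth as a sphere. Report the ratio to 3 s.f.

On Mercator, area is exaggerated by sec²φ = 1/cos²φ.
At 62.4°: sec²(62.4°) = 1/0.4633² = 4.659.
At 25.1°: sec²(25.1°) = 1/0.9056² = 1.219.
Ratio = 4.659/1.219 = cos²(25.1°)/cos²(62.4°) ≈ 3.82.

3.82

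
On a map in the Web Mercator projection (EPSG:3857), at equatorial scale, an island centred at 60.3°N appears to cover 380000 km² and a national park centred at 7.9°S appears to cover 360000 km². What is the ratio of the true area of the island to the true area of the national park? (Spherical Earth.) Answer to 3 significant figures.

Mercator's areal exaggeration is sec²φ; hence true area = (apparent area) · cos²φ.
True area of island: 380000 × cos²(60.3°) = 380000 × 0.2455 = 93280 km².
True area of national park: 360000 × cos²(7.9°) = 360000 × 0.9811 = 353200 km².
Ratio = 93280 / 353200 ≈ 0.264.

0.264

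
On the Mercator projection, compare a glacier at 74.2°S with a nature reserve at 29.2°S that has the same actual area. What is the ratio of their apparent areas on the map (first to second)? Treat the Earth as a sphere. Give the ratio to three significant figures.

10.3

Mercator areal scale is sec²φ.
At 74.2°: sec²(74.2°) = 1/0.2723² = 13.49.
At 29.2°: sec²(29.2°) = 1/0.8729² = 1.312.
Ratio = 13.49/1.312 = cos²(29.2°)/cos²(74.2°) ≈ 10.3.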